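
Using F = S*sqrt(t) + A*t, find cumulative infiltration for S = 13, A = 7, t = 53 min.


F = S*sqrt(t) + A*t
F = 13*sqrt(53) + 7*53
F = 13*7.280110 + 371

465.6414 mm


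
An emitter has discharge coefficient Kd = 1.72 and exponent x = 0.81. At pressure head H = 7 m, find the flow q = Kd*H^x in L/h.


q = Kd * H^x = 1.72 * 7^0.81 = 1.72 * 4.836480

8.3187 L/h


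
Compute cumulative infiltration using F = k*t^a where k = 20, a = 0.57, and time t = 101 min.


F = k * t^a = 20 * 101^0.57
F = 20 * 13.882356

277.6471 mm


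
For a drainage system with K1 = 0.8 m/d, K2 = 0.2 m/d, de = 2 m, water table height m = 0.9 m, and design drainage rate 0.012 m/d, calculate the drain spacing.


S^2 = 8*K2*de*m/q + 4*K1*m^2/q
S^2 = 8*0.2*2*0.9/0.012 + 4*0.8*0.9^2/0.012
S = sqrt(456.0000)

21.3542 m


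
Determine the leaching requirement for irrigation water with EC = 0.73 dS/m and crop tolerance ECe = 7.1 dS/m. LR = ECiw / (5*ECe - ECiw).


LR = ECiw / (5*ECe - ECiw)
LR = 0.73 / (5*7.1 - 0.73)
LR = 0.73 / 34.7700

0.0210


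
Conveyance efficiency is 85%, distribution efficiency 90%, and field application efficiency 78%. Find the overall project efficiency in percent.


Ec = 0.85, Eb = 0.9, Ea = 0.78
E = 0.85 * 0.9 * 0.78 * 100 = 59.6700%

59.6700 %


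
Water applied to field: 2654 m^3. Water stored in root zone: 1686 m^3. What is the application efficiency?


Ea = V_root / V_field * 100 = 1686 / 2654 * 100 = 63.5268%

63.5268 %


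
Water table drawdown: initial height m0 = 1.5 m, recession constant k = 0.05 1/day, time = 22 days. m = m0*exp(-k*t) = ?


m = m0 * exp(-k*t)
m = 1.5 * exp(-0.05 * 22)
m = 1.5 * exp(-1.1000)

0.4993 m


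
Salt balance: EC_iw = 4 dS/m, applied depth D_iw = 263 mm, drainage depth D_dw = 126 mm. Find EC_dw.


EC_dw = EC_iw * D_iw / D_dw
EC_dw = 4 * 263 / 126
EC_dw = 1052 / 126

8.3492 dS/m


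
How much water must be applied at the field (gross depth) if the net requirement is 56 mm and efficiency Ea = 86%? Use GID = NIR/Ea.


Ea = 86% = 0.86
GID = NIR / Ea = 56 / 0.86 = 65.1163 mm

65.1163 mm


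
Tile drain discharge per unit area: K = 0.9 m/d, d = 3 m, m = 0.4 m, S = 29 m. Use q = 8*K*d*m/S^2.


q = 8*K*d*m/S^2
q = 8*0.9*3*0.4/29^2
q = 8.6400 / 841

0.0103 m/d


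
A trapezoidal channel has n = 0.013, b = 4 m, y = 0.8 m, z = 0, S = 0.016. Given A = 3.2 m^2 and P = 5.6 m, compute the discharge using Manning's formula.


R = A/P = 3.2/5.6 = 0.571429
Q = (1/0.013) * 3.2 * 0.571429^(2/3) * 0.016^0.5

21.4408 m^3/s


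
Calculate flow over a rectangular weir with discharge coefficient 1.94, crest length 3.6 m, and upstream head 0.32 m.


Q = C * L * H^(3/2) = 1.94 * 3.6 * 0.32^1.5 = 1.94 * 3.6 * 0.181019

1.2642 m^3/s


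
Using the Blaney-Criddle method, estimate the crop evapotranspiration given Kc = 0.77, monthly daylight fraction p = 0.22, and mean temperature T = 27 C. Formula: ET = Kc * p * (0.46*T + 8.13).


ET = Kc * p * (0.46*T + 8.13)
ET = 0.77 * 0.22 * (0.46*27 + 8.13)
ET = 0.77 * 0.22 * 20.5500

3.4812 mm/day


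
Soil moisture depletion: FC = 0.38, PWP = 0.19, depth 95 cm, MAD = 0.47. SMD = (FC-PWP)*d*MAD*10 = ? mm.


SMD = (FC - PWP) * d * MAD * 10
SMD = (0.38 - 0.19) * 95 * 0.47 * 10
SMD = 0.1900 * 95 * 0.47 * 10

84.8350 mm


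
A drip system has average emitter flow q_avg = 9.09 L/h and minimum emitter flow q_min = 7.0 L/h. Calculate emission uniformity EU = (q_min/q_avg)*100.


EU = (q_min/q_avg)*100 = (7.0/9.09)*100 = 77.0077%

77.0077 %


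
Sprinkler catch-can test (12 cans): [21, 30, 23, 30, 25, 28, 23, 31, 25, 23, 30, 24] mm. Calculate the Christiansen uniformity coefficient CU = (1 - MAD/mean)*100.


mean = 26.083333 mm
MAD = 3.097222 mm
CU = (1 - 3.097222/26.083333)*100

88.1257 %


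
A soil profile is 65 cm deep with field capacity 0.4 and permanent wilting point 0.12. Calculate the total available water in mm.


AWC = (FC - PWP) * d * 10
AWC = (0.4 - 0.12) * 65 * 10
AWC = 0.2800 * 65 * 10

182.0000 mm


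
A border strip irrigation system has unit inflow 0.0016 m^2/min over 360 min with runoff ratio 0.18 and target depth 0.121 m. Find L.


L = q*t/((1+r)*Z)
L = 0.0016*360/((1+0.18)*0.121)
L = 0.576/0.14278

4.0342 m


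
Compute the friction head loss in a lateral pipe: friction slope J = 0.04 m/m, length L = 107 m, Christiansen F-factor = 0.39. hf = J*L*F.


hf = J * L * F = 0.04 * 107 * 0.39 = 1.6692 m

1.6692 m


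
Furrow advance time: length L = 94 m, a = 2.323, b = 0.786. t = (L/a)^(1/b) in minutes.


t = (L/a)^(1/b)
t = (94/2.323)^(1/0.786)
t = 40.464916^(1/0.786)

110.8229 min


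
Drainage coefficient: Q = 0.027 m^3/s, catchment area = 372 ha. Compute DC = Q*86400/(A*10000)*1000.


DC = Q * 86400 / (A * 10000) * 1000
DC = 0.027 * 86400 / (372 * 10000) * 1000
DC = 2332800.0000 / 3720000

0.6271 mm/day


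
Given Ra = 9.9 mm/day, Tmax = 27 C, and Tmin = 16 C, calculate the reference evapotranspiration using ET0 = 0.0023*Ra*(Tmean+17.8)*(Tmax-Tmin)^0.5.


Tmean = (Tmax + Tmin)/2 = (27 + 16)/2 = 21.5
ET0 = 0.0023 * 9.9 * (21.5 + 17.8) * sqrt(27 - 16)
ET0 = 0.0023 * 9.9 * 39.3 * 3.316625

2.9679 mm/day


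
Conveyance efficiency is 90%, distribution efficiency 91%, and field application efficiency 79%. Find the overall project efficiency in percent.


Ec = 0.9, Eb = 0.91, Ea = 0.79
E = 0.9 * 0.91 * 0.79 * 100 = 64.7010%

64.7010 %


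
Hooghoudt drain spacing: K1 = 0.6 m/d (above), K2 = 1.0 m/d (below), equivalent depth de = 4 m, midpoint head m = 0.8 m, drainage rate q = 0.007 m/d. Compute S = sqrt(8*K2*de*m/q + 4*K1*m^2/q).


S^2 = 8*K2*de*m/q + 4*K1*m^2/q
S^2 = 8*1.0*4*0.8/0.007 + 4*0.6*0.8^2/0.007
S = sqrt(3876.5714)

62.2621 m


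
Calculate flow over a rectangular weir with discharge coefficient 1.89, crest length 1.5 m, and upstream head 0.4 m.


Q = C * L * H^(3/2) = 1.89 * 1.5 * 0.4^1.5 = 1.89 * 1.5 * 0.252982

0.7172 m^3/s


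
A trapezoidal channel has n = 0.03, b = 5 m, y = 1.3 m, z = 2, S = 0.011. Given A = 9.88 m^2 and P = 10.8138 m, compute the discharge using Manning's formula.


R = A/P = 9.88/10.8138 = 0.913647
Q = (1/0.03) * 9.88 * 0.913647^(2/3) * 0.011^0.5

32.5225 m^3/s


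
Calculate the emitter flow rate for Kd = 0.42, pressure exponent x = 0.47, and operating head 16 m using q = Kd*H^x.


q = Kd * H^x = 0.42 * 16^0.47 = 0.42 * 3.680751

1.5459 L/h


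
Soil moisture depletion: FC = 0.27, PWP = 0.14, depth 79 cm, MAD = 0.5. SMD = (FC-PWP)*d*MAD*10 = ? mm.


SMD = (FC - PWP) * d * MAD * 10
SMD = (0.27 - 0.14) * 79 * 0.5 * 10
SMD = 0.1300 * 79 * 0.5 * 10

51.3500 mm


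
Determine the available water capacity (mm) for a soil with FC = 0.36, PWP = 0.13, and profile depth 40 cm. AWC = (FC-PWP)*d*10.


AWC = (FC - PWP) * d * 10
AWC = (0.36 - 0.13) * 40 * 10
AWC = 0.2300 * 40 * 10

92.0000 mm


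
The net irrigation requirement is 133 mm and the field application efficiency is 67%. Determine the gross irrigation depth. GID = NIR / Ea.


Ea = 67% = 0.67
GID = NIR / Ea = 133 / 0.67 = 198.5075 mm

198.5075 mm


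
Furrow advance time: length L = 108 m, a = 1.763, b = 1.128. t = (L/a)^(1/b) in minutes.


t = (L/a)^(1/b)
t = (108/1.763)^(1/1.128)
t = 61.259217^(1/1.128)

38.4036 min


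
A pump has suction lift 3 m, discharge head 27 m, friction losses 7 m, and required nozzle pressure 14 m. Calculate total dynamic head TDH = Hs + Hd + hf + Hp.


TDH = Hs + Hd + hf + Hp = 3 + 27 + 7 + 14 = 51

51 m


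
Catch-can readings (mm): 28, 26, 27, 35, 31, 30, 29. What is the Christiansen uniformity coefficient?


mean = 29.428571 mm
MAD = 2.204082 mm
CU = (1 - 2.204082/29.428571)*100

92.5104 %


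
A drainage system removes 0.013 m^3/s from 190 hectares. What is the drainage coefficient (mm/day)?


DC = Q * 86400 / (A * 10000) * 1000
DC = 0.013 * 86400 / (190 * 10000) * 1000
DC = 1123200.0000 / 1900000

0.5912 mm/day


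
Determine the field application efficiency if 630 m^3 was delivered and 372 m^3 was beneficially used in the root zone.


Ea = V_root / V_field * 100 = 372 / 630 * 100 = 59.0476%

59.0476 %


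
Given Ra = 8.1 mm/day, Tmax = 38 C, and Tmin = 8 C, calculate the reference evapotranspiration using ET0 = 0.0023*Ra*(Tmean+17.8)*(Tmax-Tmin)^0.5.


Tmean = (Tmax + Tmin)/2 = (38 + 8)/2 = 23.0
ET0 = 0.0023 * 8.1 * (23.0 + 17.8) * sqrt(38 - 8)
ET0 = 0.0023 * 8.1 * 40.8 * 5.477226

4.1633 mm/day


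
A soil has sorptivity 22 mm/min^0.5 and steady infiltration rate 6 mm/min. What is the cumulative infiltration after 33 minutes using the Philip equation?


F = S*sqrt(t) + A*t
F = 22*sqrt(33) + 6*33
F = 22*5.744563 + 198

324.3804 mm


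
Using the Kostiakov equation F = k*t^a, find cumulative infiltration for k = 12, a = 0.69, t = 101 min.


F = k * t^a = 12 * 101^0.69
F = 12 * 24.153593

289.8431 mm


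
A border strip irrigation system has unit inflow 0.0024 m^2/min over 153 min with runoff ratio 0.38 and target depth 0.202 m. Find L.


L = q*t/((1+r)*Z)
L = 0.0024*153/((1+0.38)*0.202)
L = 0.3672/0.27876

1.3173 m


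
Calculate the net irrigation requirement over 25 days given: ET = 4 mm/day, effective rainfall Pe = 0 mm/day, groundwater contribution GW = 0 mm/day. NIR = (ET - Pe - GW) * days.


Daily deficit = ET - Pe - GW = 4 - 0 - 0 = 4 mm/day
NIR = 4 * 25 = 100 mm

100.0000 mm


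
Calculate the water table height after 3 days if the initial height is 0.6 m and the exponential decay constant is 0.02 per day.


m = m0 * exp(-k*t)
m = 0.6 * exp(-0.02 * 3)
m = 0.6 * exp(-0.0600)

0.5651 m


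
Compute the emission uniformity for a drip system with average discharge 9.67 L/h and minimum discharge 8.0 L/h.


EU = (q_min/q_avg)*100 = (8.0/9.67)*100 = 82.7301%

82.7301 %


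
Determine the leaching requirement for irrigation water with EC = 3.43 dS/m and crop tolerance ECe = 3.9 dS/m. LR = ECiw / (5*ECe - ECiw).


LR = ECiw / (5*ECe - ECiw)
LR = 3.43 / (5*3.9 - 3.43)
LR = 3.43 / 16.0700

0.2134


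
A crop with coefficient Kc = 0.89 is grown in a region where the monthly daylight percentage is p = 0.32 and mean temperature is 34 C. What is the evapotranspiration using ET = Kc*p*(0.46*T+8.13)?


ET = Kc * p * (0.46*T + 8.13)
ET = 0.89 * 0.32 * (0.46*34 + 8.13)
ET = 0.89 * 0.32 * 23.7700

6.7697 mm/day


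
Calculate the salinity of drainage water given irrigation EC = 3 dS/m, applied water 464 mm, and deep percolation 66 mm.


EC_dw = EC_iw * D_iw / D_dw
EC_dw = 3 * 464 / 66
EC_dw = 1392 / 66

21.0909 dS/m


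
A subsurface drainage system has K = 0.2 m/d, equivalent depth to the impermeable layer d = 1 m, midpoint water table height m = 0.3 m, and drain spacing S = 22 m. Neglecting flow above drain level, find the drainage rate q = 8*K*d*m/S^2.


q = 8*K*d*m/S^2
q = 8*0.2*1*0.3/22^2
q = 0.4800 / 484

9.9174e-04 m/d


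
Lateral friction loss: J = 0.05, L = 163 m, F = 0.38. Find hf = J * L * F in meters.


hf = J * L * F = 0.05 * 163 * 0.38 = 3.0970 m

3.0970 m


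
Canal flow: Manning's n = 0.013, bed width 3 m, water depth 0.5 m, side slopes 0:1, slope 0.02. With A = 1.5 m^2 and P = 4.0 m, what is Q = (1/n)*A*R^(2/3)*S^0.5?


R = A/P = 1.5/4.0 = 0.375000
Q = (1/0.013) * 1.5 * 0.375000^(2/3) * 0.02^0.5

8.4856 m^3/s


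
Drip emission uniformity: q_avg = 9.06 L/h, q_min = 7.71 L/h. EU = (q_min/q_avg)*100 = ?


EU = (q_min/q_avg)*100 = (7.71/9.06)*100 = 85.0993%

85.0993 %


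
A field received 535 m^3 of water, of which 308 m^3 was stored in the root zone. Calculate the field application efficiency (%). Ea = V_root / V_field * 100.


Ea = V_root / V_field * 100 = 308 / 535 * 100 = 57.5701%

57.5701 %


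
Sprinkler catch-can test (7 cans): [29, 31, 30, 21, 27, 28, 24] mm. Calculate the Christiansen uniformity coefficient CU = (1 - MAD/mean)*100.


mean = 27.142857 mm
MAD = 2.693878 mm
CU = (1 - 2.693878/27.142857)*100

90.0752 %


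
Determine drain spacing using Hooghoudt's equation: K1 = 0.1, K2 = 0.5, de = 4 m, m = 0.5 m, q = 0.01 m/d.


S^2 = 8*K2*de*m/q + 4*K1*m^2/q
S^2 = 8*0.5*4*0.5/0.01 + 4*0.1*0.5^2/0.01
S = sqrt(810.0000)

28.4605 m


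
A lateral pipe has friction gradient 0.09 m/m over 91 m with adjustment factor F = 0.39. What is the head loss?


hf = J * L * F = 0.09 * 91 * 0.39 = 3.1941 m

3.1941 m


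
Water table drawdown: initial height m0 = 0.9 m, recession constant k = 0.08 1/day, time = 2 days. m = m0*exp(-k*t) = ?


m = m0 * exp(-k*t)
m = 0.9 * exp(-0.08 * 2)
m = 0.9 * exp(-0.1600)

0.7669 m


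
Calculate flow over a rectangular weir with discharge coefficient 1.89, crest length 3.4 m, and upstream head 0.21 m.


Q = C * L * H^(3/2) = 1.89 * 3.4 * 0.21^1.5 = 1.89 * 3.4 * 0.096234

0.6184 m^3/s


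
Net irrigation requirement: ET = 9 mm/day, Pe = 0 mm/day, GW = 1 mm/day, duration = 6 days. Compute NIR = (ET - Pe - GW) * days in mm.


Daily deficit = ET - Pe - GW = 9 - 0 - 1 = 8 mm/day
NIR = 8 * 6 = 48 mm

48.0000 mm


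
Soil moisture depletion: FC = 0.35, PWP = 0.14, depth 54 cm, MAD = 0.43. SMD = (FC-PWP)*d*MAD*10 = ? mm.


SMD = (FC - PWP) * d * MAD * 10
SMD = (0.35 - 0.14) * 54 * 0.43 * 10
SMD = 0.2100 * 54 * 0.43 * 10

48.7620 mm


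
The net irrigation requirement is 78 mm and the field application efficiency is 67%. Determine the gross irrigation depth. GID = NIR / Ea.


Ea = 67% = 0.67
GID = NIR / Ea = 78 / 0.67 = 116.4179 mm

116.4179 mm


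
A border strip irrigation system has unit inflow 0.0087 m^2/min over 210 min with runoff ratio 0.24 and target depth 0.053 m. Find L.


L = q*t/((1+r)*Z)
L = 0.0087*210/((1+0.24)*0.053)
L = 1.827/0.06572

27.7998 m


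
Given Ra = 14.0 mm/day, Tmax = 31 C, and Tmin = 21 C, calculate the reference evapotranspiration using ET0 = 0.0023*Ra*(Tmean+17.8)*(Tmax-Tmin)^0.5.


Tmean = (Tmax + Tmin)/2 = (31 + 21)/2 = 26.0
ET0 = 0.0023 * 14.0 * (26.0 + 17.8) * sqrt(31 - 21)
ET0 = 0.0023 * 14.0 * 43.8 * 3.162278

4.4600 mm/day


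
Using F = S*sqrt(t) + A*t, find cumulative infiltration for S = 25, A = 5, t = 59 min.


F = S*sqrt(t) + A*t
F = 25*sqrt(59) + 5*59
F = 25*7.681146 + 295

487.0286 mm


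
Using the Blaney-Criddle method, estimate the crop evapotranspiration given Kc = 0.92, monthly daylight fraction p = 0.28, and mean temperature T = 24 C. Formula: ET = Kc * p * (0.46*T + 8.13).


ET = Kc * p * (0.46*T + 8.13)
ET = 0.92 * 0.28 * (0.46*24 + 8.13)
ET = 0.92 * 0.28 * 19.1700

4.9382 mm/day


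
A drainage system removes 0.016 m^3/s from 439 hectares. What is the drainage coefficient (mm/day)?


DC = Q * 86400 / (A * 10000) * 1000
DC = 0.016 * 86400 / (439 * 10000) * 1000
DC = 1382400.0000 / 4390000

0.3149 mm/day


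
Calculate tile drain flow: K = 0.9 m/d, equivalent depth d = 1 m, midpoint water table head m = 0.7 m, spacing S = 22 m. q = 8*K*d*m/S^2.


q = 8*K*d*m/S^2
q = 8*0.9*1*0.7/22^2
q = 5.0400 / 484

0.0104 m/d


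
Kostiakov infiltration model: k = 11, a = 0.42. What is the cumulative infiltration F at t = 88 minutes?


F = k * t^a = 11 * 88^0.42
F = 11 * 6.556661

72.1233 mm


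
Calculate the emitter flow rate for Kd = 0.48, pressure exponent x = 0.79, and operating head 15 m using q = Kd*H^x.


q = Kd * H^x = 0.48 * 15^0.79 = 0.48 * 8.493997

4.0771 L/h


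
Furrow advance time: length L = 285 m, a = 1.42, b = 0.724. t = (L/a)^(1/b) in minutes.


t = (L/a)^(1/b)
t = (285/1.42)^(1/0.724)
t = 200.704225^(1/0.724)

1514.7002 min


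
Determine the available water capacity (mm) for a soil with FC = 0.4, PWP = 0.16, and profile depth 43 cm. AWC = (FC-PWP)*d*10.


AWC = (FC - PWP) * d * 10
AWC = (0.4 - 0.16) * 43 * 10
AWC = 0.2400 * 43 * 10

103.2000 mm


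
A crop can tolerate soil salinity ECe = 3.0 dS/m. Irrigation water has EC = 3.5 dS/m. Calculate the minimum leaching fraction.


LR = ECiw / (5*ECe - ECiw)
LR = 3.5 / (5*3.0 - 3.5)
LR = 3.5 / 11.5000

0.3043


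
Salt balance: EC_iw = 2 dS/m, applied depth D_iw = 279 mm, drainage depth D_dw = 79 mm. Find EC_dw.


EC_dw = EC_iw * D_iw / D_dw
EC_dw = 2 * 279 / 79
EC_dw = 558 / 79

7.0633 dS/m


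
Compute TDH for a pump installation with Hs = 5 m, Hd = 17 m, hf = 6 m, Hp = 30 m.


TDH = Hs + Hd + hf + Hp = 5 + 17 + 6 + 30 = 58

58 m


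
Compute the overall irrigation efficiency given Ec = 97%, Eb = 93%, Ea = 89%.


Ec = 0.97, Eb = 0.93, Ea = 0.89
E = 0.97 * 0.93 * 0.89 * 100 = 80.2869%

80.2869 %


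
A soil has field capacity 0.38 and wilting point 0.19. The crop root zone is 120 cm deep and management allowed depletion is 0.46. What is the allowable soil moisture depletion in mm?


SMD = (FC - PWP) * d * MAD * 10
SMD = (0.38 - 0.19) * 120 * 0.46 * 10
SMD = 0.1900 * 120 * 0.46 * 10

104.8800 mm


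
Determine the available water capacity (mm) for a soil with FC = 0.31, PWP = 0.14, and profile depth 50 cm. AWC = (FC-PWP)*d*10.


AWC = (FC - PWP) * d * 10
AWC = (0.31 - 0.14) * 50 * 10
AWC = 0.1700 * 50 * 10

85.0000 mm


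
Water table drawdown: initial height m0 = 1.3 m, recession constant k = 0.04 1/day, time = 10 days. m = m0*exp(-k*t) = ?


m = m0 * exp(-k*t)
m = 1.3 * exp(-0.04 * 10)
m = 1.3 * exp(-0.4000)

0.8714 m


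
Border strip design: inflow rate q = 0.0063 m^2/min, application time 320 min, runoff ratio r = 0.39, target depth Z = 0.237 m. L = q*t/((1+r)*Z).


L = q*t/((1+r)*Z)
L = 0.0063*320/((1+0.39)*0.237)
L = 2.016/0.32943

6.1197 m


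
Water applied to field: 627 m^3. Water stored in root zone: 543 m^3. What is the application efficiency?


Ea = V_root / V_field * 100 = 543 / 627 * 100 = 86.6029%

86.6029 %


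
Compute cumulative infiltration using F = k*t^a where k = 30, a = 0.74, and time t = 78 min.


F = k * t^a = 30 * 78^0.74
F = 30 * 25.127542

753.8263 mm


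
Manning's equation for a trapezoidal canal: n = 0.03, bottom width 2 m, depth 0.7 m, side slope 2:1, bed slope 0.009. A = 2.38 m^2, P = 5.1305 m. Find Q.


R = A/P = 2.38/5.1305 = 0.463892
Q = (1/0.03) * 2.38 * 0.463892^(2/3) * 0.009^0.5

4.5101 m^3/s


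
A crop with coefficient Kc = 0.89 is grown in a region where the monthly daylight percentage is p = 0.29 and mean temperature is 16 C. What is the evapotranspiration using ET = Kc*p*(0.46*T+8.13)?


ET = Kc * p * (0.46*T + 8.13)
ET = 0.89 * 0.29 * (0.46*16 + 8.13)
ET = 0.89 * 0.29 * 15.4900

3.9980 mm/day


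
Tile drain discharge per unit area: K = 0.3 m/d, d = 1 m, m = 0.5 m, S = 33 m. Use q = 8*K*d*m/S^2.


q = 8*K*d*m/S^2
q = 8*0.3*1*0.5/33^2
q = 1.2000 / 1089

0.0011 m/d


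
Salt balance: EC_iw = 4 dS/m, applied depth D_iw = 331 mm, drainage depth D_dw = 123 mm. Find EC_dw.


EC_dw = EC_iw * D_iw / D_dw
EC_dw = 4 * 331 / 123
EC_dw = 1324 / 123

10.7642 dS/m


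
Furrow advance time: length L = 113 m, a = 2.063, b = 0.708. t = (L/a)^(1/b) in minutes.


t = (L/a)^(1/b)
t = (113/2.063)^(1/0.708)
t = 54.774600^(1/0.708)

285.5094 min


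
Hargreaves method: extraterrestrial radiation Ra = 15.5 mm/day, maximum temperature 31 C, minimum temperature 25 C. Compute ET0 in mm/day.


Tmean = (Tmax + Tmin)/2 = (31 + 25)/2 = 28.0
ET0 = 0.0023 * 15.5 * (28.0 + 17.8) * sqrt(31 - 25)
ET0 = 0.0023 * 15.5 * 45.8 * 2.449490

3.9995 mm/day


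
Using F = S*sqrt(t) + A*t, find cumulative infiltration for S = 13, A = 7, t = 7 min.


F = S*sqrt(t) + A*t
F = 13*sqrt(7) + 7*7
F = 13*2.645751 + 49

83.3948 mm


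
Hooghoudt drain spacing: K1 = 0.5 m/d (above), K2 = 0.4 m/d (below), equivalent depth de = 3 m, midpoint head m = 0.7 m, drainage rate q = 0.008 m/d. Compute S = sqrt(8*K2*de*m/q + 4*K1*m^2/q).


S^2 = 8*K2*de*m/q + 4*K1*m^2/q
S^2 = 8*0.4*3*0.7/0.008 + 4*0.5*0.7^2/0.008
S = sqrt(962.5000)

31.0242 m


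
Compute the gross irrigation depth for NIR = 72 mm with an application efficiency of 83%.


Ea = 83% = 0.83
GID = NIR / Ea = 72 / 0.83 = 86.7470 mm

86.7470 mm


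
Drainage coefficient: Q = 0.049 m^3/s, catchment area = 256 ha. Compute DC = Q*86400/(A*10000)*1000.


DC = Q * 86400 / (A * 10000) * 1000
DC = 0.049 * 86400 / (256 * 10000) * 1000
DC = 4233600.0000 / 2560000

1.6538 mm/day


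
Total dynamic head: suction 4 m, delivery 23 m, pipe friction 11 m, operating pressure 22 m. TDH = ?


TDH = Hs + Hd + hf + Hp = 4 + 23 + 11 + 22 = 60

60 m


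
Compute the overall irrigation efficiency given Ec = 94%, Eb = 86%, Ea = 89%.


Ec = 0.94, Eb = 0.86, Ea = 0.89
E = 0.94 * 0.86 * 0.89 * 100 = 71.9476%

71.9476 %


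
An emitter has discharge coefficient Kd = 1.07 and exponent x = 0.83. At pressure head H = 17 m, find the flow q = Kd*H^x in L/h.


q = Kd * H^x = 1.07 * 17^0.83 = 1.07 * 10.502014

11.2372 L/h


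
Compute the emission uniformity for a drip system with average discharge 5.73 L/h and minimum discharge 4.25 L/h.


EU = (q_min/q_avg)*100 = (4.25/5.73)*100 = 74.1710%

74.1710 %


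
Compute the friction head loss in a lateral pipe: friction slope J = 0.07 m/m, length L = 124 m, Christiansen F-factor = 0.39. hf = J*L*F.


hf = J * L * F = 0.07 * 124 * 0.39 = 3.3852 m

3.3852 m


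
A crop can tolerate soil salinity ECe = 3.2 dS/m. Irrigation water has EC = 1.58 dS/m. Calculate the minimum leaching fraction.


LR = ECiw / (5*ECe - ECiw)
LR = 1.58 / (5*3.2 - 1.58)
LR = 1.58 / 14.4200

0.1096


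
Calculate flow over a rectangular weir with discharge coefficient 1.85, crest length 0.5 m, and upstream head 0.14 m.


Q = C * L * H^(3/2) = 1.85 * 0.5 * 0.14^1.5 = 1.85 * 0.5 * 0.052383

0.0485 m^3/s


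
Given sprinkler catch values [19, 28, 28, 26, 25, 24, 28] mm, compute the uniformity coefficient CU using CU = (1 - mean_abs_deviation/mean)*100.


mean = 25.428571 mm
MAD = 2.367347 mm
CU = (1 - 2.367347/25.428571)*100

90.6902 %


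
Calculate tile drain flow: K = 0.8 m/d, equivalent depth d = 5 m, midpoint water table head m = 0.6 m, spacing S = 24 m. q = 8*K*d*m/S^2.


q = 8*K*d*m/S^2
q = 8*0.8*5*0.6/24^2
q = 19.2000 / 576

0.0333 m/d


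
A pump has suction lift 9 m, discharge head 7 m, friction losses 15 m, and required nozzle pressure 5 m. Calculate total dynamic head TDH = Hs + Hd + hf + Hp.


TDH = Hs + Hd + hf + Hp = 9 + 7 + 15 + 5 = 36

36 m


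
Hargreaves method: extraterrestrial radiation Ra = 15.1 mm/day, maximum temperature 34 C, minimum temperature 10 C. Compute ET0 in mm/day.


Tmean = (Tmax + Tmin)/2 = (34 + 10)/2 = 22.0
ET0 = 0.0023 * 15.1 * (22.0 + 17.8) * sqrt(34 - 10)
ET0 = 0.0023 * 15.1 * 39.8 * 4.898979

6.7716 mm/day


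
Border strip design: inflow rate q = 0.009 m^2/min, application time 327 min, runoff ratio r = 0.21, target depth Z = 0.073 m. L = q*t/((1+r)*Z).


L = q*t/((1+r)*Z)
L = 0.009*327/((1+0.21)*0.073)
L = 2.943/0.08833

33.3182 m


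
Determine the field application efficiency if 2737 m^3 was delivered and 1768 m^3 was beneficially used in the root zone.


Ea = V_root / V_field * 100 = 1768 / 2737 * 100 = 64.5963%

64.5963 %


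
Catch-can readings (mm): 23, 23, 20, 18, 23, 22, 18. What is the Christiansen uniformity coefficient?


mean = 21.000000 mm
MAD = 2.000000 mm
CU = (1 - 2.000000/21.000000)*100

90.4762 %


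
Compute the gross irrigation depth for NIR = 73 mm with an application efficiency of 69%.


Ea = 69% = 0.69
GID = NIR / Ea = 73 / 0.69 = 105.7971 mm

105.7971 mm


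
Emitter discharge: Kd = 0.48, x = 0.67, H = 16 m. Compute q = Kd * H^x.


q = Kd * H^x = 0.48 * 16^0.67 = 0.48 * 6.408559

3.0761 L/h


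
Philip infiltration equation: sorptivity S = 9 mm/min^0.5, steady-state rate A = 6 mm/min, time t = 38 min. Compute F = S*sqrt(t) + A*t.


F = S*sqrt(t) + A*t
F = 9*sqrt(38) + 6*38
F = 9*6.164414 + 228

283.4797 mm


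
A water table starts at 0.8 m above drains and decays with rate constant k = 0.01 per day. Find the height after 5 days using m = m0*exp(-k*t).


m = m0 * exp(-k*t)
m = 0.8 * exp(-0.01 * 5)
m = 0.8 * exp(-0.0500)

0.7610 m


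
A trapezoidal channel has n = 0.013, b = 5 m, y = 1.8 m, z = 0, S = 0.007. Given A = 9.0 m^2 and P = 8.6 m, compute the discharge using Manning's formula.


R = A/P = 9.0/8.6 = 1.046512
Q = (1/0.013) * 9.0 * 1.046512^(2/3) * 0.007^0.5

59.7050 m^3/s


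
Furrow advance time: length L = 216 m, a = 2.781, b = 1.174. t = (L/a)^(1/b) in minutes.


t = (L/a)^(1/b)
t = (216/2.781)^(1/1.174)
t = 77.669903^(1/1.174)

40.7470 min


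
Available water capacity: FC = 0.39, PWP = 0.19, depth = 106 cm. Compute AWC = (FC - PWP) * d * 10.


AWC = (FC - PWP) * d * 10
AWC = (0.39 - 0.19) * 106 * 10
AWC = 0.2000 * 106 * 10

212.0000 mm


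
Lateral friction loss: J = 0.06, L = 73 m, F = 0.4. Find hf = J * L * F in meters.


hf = J * L * F = 0.06 * 73 * 0.4 = 1.7520 m

1.7520 m


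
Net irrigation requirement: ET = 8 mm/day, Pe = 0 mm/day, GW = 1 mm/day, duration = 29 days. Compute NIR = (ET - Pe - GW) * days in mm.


Daily deficit = ET - Pe - GW = 8 - 0 - 1 = 7 mm/day
NIR = 7 * 29 = 203 mm

203.0000 mm


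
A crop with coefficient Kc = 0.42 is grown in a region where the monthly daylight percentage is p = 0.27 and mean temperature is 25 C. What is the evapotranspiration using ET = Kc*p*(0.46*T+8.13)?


ET = Kc * p * (0.46*T + 8.13)
ET = 0.42 * 0.27 * (0.46*25 + 8.13)
ET = 0.42 * 0.27 * 19.6300

2.2260 mm/day


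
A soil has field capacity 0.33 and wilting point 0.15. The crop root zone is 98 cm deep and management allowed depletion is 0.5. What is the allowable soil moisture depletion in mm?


SMD = (FC - PWP) * d * MAD * 10
SMD = (0.33 - 0.15) * 98 * 0.5 * 10
SMD = 0.1800 * 98 * 0.5 * 10

88.2000 mm


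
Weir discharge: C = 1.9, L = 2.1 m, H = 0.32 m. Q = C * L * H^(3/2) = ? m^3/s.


Q = C * L * H^(3/2) = 1.9 * 2.1 * 0.32^1.5 = 1.9 * 2.1 * 0.181019

0.7223 m^3/s


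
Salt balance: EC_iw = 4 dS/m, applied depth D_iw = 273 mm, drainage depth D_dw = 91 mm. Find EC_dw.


EC_dw = EC_iw * D_iw / D_dw
EC_dw = 4 * 273 / 91
EC_dw = 1092 / 91

12.0000 dS/m


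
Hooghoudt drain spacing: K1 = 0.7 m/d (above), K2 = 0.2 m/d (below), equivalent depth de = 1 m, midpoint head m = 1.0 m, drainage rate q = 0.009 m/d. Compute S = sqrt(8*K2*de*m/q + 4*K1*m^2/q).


S^2 = 8*K2*de*m/q + 4*K1*m^2/q
S^2 = 8*0.2*1*1.0/0.009 + 4*0.7*1.0^2/0.009
S = sqrt(488.8889)

22.1108 m


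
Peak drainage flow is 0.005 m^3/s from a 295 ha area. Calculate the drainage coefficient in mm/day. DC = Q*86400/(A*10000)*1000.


DC = Q * 86400 / (A * 10000) * 1000
DC = 0.005 * 86400 / (295 * 10000) * 1000
DC = 432000.0000 / 2950000

0.1464 mm/day


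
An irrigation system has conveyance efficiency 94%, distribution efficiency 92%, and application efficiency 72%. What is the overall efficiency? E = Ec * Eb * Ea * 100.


Ec = 0.94, Eb = 0.92, Ea = 0.72
E = 0.94 * 0.92 * 0.72 * 100 = 62.2656%

62.2656 %


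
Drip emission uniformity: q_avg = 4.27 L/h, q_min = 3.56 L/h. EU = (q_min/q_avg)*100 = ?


EU = (q_min/q_avg)*100 = (3.56/4.27)*100 = 83.3724%

83.3724 %


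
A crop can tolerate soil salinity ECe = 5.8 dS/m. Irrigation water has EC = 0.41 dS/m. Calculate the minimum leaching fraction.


LR = ECiw / (5*ECe - ECiw)
LR = 0.41 / (5*5.8 - 0.41)
LR = 0.41 / 28.5900

0.0143


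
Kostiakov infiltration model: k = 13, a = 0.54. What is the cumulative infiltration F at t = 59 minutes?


F = k * t^a = 13 * 59^0.54
F = 13 * 9.041908

117.5448 mm


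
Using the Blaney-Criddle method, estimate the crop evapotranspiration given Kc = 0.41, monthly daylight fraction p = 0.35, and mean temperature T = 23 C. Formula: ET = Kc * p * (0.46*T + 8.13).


ET = Kc * p * (0.46*T + 8.13)
ET = 0.41 * 0.35 * (0.46*23 + 8.13)
ET = 0.41 * 0.35 * 18.7100

2.6849 mm/day


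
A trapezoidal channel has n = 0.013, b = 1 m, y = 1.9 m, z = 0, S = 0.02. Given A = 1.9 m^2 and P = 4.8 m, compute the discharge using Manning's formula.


R = A/P = 1.9/4.8 = 0.395833
Q = (1/0.013) * 1.9 * 0.395833^(2/3) * 0.02^0.5

11.1429 m^3/s


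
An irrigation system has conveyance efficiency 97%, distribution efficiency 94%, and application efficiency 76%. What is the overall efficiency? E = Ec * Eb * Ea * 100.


Ec = 0.97, Eb = 0.94, Ea = 0.76
E = 0.97 * 0.94 * 0.76 * 100 = 69.2968%

69.2968 %


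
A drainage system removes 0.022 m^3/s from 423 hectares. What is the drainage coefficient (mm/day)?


DC = Q * 86400 / (A * 10000) * 1000
DC = 0.022 * 86400 / (423 * 10000) * 1000
DC = 1900800.0000 / 4230000

0.4494 mm/day


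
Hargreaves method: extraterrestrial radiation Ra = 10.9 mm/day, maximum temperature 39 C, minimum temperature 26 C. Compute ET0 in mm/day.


Tmean = (Tmax + Tmin)/2 = (39 + 26)/2 = 32.5
ET0 = 0.0023 * 10.9 * (32.5 + 17.8) * sqrt(39 - 26)
ET0 = 0.0023 * 10.9 * 50.3 * 3.605551

4.5467 mm/day


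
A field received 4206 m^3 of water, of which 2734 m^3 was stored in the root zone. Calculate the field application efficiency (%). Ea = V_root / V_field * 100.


Ea = V_root / V_field * 100 = 2734 / 4206 * 100 = 65.0024%

65.0024 %


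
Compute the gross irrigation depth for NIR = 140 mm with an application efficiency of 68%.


Ea = 68% = 0.68
GID = NIR / Ea = 140 / 0.68 = 205.8824 mm

205.8824 mm


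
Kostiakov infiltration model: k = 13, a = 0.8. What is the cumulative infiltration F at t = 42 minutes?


F = k * t^a = 13 * 42^0.8
F = 13 * 19.888381

258.5490 mm


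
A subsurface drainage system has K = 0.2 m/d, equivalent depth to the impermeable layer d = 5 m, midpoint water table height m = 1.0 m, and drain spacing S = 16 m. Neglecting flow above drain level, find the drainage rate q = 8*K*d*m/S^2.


q = 8*K*d*m/S^2
q = 8*0.2*5*1.0/16^2
q = 8.0000 / 256

0.0312 m/d


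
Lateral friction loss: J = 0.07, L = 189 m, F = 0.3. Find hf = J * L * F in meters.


hf = J * L * F = 0.07 * 189 * 0.3 = 3.9690 m

3.9690 m


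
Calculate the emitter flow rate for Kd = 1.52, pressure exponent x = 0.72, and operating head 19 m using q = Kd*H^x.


q = Kd * H^x = 1.52 * 19^0.72 = 1.52 * 8.331105

12.6633 L/h


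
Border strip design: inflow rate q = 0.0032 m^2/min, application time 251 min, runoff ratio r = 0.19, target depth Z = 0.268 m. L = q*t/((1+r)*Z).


L = q*t/((1+r)*Z)
L = 0.0032*251/((1+0.19)*0.268)
L = 0.8032/0.31892

2.5185 m


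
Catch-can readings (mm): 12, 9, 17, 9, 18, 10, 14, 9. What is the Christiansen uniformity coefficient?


mean = 12.250000 mm
MAD = 3.062500 mm
CU = (1 - 3.062500/12.250000)*100

75.0000 %


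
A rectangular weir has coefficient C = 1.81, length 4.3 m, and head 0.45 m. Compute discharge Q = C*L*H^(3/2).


Q = C * L * H^(3/2) = 1.81 * 4.3 * 0.45^1.5 = 1.81 * 4.3 * 0.301869

2.3494 m^3/s


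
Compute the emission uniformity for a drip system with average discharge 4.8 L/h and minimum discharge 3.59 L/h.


EU = (q_min/q_avg)*100 = (3.59/4.8)*100 = 74.7917%

74.7917 %


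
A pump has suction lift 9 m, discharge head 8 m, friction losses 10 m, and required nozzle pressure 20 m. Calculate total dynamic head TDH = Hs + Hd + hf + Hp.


TDH = Hs + Hd + hf + Hp = 9 + 8 + 10 + 20 = 47

47 m


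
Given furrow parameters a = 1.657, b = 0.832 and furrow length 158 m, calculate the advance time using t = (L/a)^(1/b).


t = (L/a)^(1/b)
t = (158/1.657)^(1/0.832)
t = 95.353048^(1/0.832)

239.3359 min


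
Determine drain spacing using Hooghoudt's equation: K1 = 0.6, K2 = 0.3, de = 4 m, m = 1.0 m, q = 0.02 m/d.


S^2 = 8*K2*de*m/q + 4*K1*m^2/q
S^2 = 8*0.3*4*1.0/0.02 + 4*0.6*1.0^2/0.02
S = sqrt(600.0000)

24.4949 m


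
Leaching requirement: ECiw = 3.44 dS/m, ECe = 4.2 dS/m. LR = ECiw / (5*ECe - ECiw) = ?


LR = ECiw / (5*ECe - ECiw)
LR = 3.44 / (5*4.2 - 3.44)
LR = 3.44 / 17.5600

0.1959


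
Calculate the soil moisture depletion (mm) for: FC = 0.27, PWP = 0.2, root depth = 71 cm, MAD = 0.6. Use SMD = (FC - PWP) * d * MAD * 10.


SMD = (FC - PWP) * d * MAD * 10
SMD = (0.27 - 0.2) * 71 * 0.6 * 10
SMD = 0.0700 * 71 * 0.6 * 10

29.8200 mm


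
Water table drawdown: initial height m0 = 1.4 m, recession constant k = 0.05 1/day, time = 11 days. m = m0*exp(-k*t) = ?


m = m0 * exp(-k*t)
m = 1.4 * exp(-0.05 * 11)
m = 1.4 * exp(-0.5500)

0.8077 m


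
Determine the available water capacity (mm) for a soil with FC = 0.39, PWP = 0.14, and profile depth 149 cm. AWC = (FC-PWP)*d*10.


AWC = (FC - PWP) * d * 10
AWC = (0.39 - 0.14) * 149 * 10
AWC = 0.2500 * 149 * 10

372.5000 mm


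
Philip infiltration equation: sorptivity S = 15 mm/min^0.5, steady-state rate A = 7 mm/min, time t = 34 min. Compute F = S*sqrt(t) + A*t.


F = S*sqrt(t) + A*t
F = 15*sqrt(34) + 7*34
F = 15*5.830952 + 238

325.4643 mm


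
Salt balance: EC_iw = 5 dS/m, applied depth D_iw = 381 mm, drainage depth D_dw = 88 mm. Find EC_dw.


EC_dw = EC_iw * D_iw / D_dw
EC_dw = 5 * 381 / 88
EC_dw = 1905 / 88

21.6477 dS/m


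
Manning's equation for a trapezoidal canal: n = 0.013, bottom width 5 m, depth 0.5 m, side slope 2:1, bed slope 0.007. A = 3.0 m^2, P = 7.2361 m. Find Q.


R = A/P = 3.0/7.2361 = 0.414588
Q = (1/0.013) * 3.0 * 0.414588^(2/3) * 0.007^0.5

10.7351 m^3/s


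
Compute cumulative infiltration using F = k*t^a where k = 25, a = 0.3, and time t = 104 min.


F = k * t^a = 25 * 104^0.3
F = 25 * 4.028191

100.7048 mm


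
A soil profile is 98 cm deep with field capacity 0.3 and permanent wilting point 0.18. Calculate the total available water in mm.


AWC = (FC - PWP) * d * 10
AWC = (0.3 - 0.18) * 98 * 10
AWC = 0.1200 * 98 * 10

117.6000 mm


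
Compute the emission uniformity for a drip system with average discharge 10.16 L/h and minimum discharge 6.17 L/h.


EU = (q_min/q_avg)*100 = (6.17/10.16)*100 = 60.7283%

60.7283 %


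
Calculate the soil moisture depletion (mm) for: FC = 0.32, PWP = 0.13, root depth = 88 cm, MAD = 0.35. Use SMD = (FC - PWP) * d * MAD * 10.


SMD = (FC - PWP) * d * MAD * 10
SMD = (0.32 - 0.13) * 88 * 0.35 * 10
SMD = 0.1900 * 88 * 0.35 * 10

58.5200 mm


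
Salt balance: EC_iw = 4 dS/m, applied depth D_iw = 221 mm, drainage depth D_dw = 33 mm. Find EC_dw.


EC_dw = EC_iw * D_iw / D_dw
EC_dw = 4 * 221 / 33
EC_dw = 884 / 33

26.7879 dS/m


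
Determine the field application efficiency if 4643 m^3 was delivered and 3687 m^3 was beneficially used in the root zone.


Ea = V_root / V_field * 100 = 3687 / 4643 * 100 = 79.4099%

79.4099 %


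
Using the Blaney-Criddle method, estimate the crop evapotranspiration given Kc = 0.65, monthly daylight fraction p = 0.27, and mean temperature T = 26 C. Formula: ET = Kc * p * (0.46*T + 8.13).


ET = Kc * p * (0.46*T + 8.13)
ET = 0.65 * 0.27 * (0.46*26 + 8.13)
ET = 0.65 * 0.27 * 20.0900

3.5258 mm/day


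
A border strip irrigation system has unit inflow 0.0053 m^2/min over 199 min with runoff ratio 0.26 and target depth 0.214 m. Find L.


L = q*t/((1+r)*Z)
L = 0.0053*199/((1+0.26)*0.214)
L = 1.0547/0.26964

3.9115 m


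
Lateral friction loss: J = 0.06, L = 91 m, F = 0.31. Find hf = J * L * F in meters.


hf = J * L * F = 0.06 * 91 * 0.31 = 1.6926 m

1.6926 m


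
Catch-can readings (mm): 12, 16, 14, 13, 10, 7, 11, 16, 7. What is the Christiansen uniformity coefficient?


mean = 11.777778 mm
MAD = 2.691358 mm
CU = (1 - 2.691358/11.777778)*100

77.1488 %


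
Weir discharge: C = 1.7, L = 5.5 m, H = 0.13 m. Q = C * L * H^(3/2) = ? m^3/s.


Q = C * L * H^(3/2) = 1.7 * 5.5 * 0.13^1.5 = 1.7 * 5.5 * 0.046872

0.4383 m^3/s


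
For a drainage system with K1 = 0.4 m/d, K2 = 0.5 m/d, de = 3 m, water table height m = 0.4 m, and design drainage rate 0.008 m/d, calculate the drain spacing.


S^2 = 8*K2*de*m/q + 4*K1*m^2/q
S^2 = 8*0.5*3*0.4/0.008 + 4*0.4*0.4^2/0.008
S = sqrt(632.0000)

25.1396 m


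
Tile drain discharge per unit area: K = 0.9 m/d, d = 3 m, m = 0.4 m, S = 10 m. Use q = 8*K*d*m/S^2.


q = 8*K*d*m/S^2
q = 8*0.9*3*0.4/10^2
q = 8.6400 / 100

0.0864 m/d


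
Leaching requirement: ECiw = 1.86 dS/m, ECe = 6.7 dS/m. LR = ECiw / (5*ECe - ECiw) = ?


LR = ECiw / (5*ECe - ECiw)
LR = 1.86 / (5*6.7 - 1.86)
LR = 1.86 / 31.6400

0.0588


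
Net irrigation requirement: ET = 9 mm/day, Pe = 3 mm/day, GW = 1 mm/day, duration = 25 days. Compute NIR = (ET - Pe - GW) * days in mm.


Daily deficit = ET - Pe - GW = 9 - 3 - 1 = 5 mm/day
NIR = 5 * 25 = 125 mm

125.0000 mm


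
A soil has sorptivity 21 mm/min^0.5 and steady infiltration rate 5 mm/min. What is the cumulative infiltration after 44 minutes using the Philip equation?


F = S*sqrt(t) + A*t
F = 21*sqrt(44) + 5*44
F = 21*6.633250 + 220

359.2982 mm


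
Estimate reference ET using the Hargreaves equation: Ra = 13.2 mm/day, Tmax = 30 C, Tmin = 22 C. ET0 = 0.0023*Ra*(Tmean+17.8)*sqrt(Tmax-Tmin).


Tmean = (Tmax + Tmin)/2 = (30 + 22)/2 = 26.0
ET0 = 0.0023 * 13.2 * (26.0 + 17.8) * sqrt(30 - 22)
ET0 = 0.0023 * 13.2 * 43.8 * 2.828427

3.7612 mm/day


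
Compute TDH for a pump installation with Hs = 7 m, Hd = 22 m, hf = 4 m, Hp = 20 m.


TDH = Hs + Hd + hf + Hp = 7 + 22 + 4 + 20 = 53

53 m


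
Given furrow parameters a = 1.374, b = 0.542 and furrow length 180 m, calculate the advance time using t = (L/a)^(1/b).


t = (L/a)^(1/b)
t = (180/1.374)^(1/0.542)
t = 131.004367^(1/0.542)

8061.7869 min


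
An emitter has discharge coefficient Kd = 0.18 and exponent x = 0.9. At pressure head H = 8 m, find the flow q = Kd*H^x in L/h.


q = Kd * H^x = 0.18 * 8^0.9 = 0.18 * 6.498019

1.1696 L/h


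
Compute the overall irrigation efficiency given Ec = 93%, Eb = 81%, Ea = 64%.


Ec = 0.93, Eb = 0.81, Ea = 0.64
E = 0.93 * 0.81 * 0.64 * 100 = 48.2112%

48.2112 %


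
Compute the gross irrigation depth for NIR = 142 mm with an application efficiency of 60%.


Ea = 60% = 0.6
GID = NIR / Ea = 142 / 0.6 = 236.6667 mm

236.6667 mm


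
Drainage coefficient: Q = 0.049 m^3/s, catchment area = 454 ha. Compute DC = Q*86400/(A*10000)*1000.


DC = Q * 86400 / (A * 10000) * 1000
DC = 0.049 * 86400 / (454 * 10000) * 1000
DC = 4233600.0000 / 4540000

0.9325 mm/day


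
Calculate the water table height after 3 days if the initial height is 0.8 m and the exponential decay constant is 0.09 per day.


m = m0 * exp(-k*t)
m = 0.8 * exp(-0.09 * 3)
m = 0.8 * exp(-0.2700)

0.6107 m


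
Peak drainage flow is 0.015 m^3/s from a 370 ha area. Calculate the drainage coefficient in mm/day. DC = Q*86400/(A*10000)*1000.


DC = Q * 86400 / (A * 10000) * 1000
DC = 0.015 * 86400 / (370 * 10000) * 1000
DC = 1296000.0000 / 3700000

0.3503 mm/day


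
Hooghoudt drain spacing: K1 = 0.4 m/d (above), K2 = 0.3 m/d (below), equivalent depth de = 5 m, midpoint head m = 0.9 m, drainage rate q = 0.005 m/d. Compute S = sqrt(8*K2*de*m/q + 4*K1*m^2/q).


S^2 = 8*K2*de*m/q + 4*K1*m^2/q
S^2 = 8*0.3*5*0.9/0.005 + 4*0.4*0.9^2/0.005
S = sqrt(2419.2000)

49.1854 m


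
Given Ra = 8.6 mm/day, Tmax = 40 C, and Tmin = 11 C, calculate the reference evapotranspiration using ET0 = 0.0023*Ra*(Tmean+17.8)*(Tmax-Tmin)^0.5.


Tmean = (Tmax + Tmin)/2 = (40 + 11)/2 = 25.5
ET0 = 0.0023 * 8.6 * (25.5 + 17.8) * sqrt(40 - 11)
ET0 = 0.0023 * 8.6 * 43.3 * 5.385165

4.6123 mm/day


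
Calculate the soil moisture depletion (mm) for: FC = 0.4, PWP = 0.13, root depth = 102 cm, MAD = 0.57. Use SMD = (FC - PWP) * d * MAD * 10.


SMD = (FC - PWP) * d * MAD * 10
SMD = (0.4 - 0.13) * 102 * 0.57 * 10
SMD = 0.2700 * 102 * 0.57 * 10

156.9780 mm


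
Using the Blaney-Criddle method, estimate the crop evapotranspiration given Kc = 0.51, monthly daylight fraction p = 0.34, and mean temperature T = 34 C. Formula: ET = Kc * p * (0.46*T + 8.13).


ET = Kc * p * (0.46*T + 8.13)
ET = 0.51 * 0.34 * (0.46*34 + 8.13)
ET = 0.51 * 0.34 * 23.7700

4.1217 mm/day


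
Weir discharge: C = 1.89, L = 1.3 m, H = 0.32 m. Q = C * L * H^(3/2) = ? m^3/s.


Q = C * L * H^(3/2) = 1.89 * 1.3 * 0.32^1.5 = 1.89 * 1.3 * 0.181019

0.4448 m^3/s
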